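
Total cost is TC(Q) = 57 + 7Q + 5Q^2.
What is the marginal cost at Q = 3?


MC = dTC/dQ = 7 + 2*5*Q
At Q = 3:
MC = 7 + 10*3
MC = 7 + 30 = 37

37


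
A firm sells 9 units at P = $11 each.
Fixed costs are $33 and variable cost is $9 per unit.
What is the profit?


Total Revenue = P * Q = 11 * 9 = $99
Total Cost = FC + VC*Q = 33 + 9*9 = $114
Profit = TR - TC = 99 - 114 = $-15

$-15


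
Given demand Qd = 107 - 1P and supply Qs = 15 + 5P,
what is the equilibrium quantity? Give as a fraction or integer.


First find equilibrium price:
107 - 1P = 15 + 5P
P* = 92/6 = 46/3
Then substitute into demand:
Q* = 107 - 1 * 46/3 = 275/3

275/3


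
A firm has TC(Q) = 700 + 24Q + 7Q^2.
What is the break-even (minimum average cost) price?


AC(Q) = 700/Q + 24 + 7Q
To minimize: dAC/dQ = -700/Q^2 + 7 = 0
Q^2 = 700/7 = 100
Q* = 10
Min AC = 700/10 + 24 + 7*10
Min AC = 70 + 24 + 70 = 164

164


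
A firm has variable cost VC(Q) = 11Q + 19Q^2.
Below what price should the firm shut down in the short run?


AVC(Q) = VC(Q)/Q = 11 + 19Q
AVC is increasing in Q, so minimum AVC is at Q -> 0+.
Min AVC = 11
The firm should shut down if P < 11.

11


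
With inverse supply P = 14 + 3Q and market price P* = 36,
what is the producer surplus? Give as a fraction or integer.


Minimum supply price (at Q=0): P_min = 14
Quantity supplied at P* = 36:
Q* = (36 - 14)/3 = 22/3
PS = (1/2) * Q* * (P* - P_min)
PS = (1/2) * 22/3 * (36 - 14)
PS = (1/2) * 22/3 * 22 = 242/3

242/3


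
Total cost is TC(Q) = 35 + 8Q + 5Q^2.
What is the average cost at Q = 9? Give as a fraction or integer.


TC(9) = 35 + 8*9 + 5*9^2
TC(9) = 35 + 72 + 405 = 512
AC = TC/Q = 512/9 = 512/9

512/9


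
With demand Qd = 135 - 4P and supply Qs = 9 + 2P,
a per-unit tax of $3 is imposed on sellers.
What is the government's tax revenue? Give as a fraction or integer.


With tax on sellers, new supply: Qs' = 9 + 2(P - 3)
= 3 + 2P
New equilibrium quantity:
Q_new = 47
Tax revenue = tax * Q_new = 3 * 47 = 141

141


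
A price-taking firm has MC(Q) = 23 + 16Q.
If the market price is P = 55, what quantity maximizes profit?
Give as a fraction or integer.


In perfect competition, profit is maximized where P = MC.
55 = 23 + 16Q
32 = 16Q
Q* = 32/16 = 2

2


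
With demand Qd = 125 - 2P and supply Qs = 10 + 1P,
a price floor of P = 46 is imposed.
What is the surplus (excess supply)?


At P = 46:
Qd = 125 - 2*46 = 33
Qs = 10 + 1*46 = 56
Surplus = Qs - Qd = 56 - 33 = 23

23


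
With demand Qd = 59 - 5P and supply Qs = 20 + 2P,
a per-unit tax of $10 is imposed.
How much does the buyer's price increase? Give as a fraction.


With a per-unit tax, the buyer's price increase depends on relative slopes.
Supply slope: d = 2, Demand slope: b = 5
Buyer's price increase = d * tax / (b + d)
= 2 * 10 / (5 + 2)
= 20 / 7 = 20/7

20/7


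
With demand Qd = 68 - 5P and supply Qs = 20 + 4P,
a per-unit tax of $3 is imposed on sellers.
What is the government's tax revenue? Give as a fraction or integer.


With tax on sellers, new supply: Qs' = 20 + 4(P - 3)
= 8 + 4P
New equilibrium quantity:
Q_new = 104/3
Tax revenue = tax * Q_new = 3 * 104/3 = 104

104


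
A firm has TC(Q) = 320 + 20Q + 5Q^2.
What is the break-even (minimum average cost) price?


AC(Q) = 320/Q + 20 + 5Q
To minimize: dAC/dQ = -320/Q^2 + 5 = 0
Q^2 = 320/5 = 64
Q* = 8
Min AC = 320/8 + 20 + 5*8
Min AC = 40 + 20 + 40 = 100

100


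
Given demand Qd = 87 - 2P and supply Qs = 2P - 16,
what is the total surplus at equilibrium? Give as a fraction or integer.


Find equilibrium: 87 - 2P = 2P - 16
87 + 16 = 4P
P* = 103/4 = 103/4
Q* = 2*103/4 - 16 = 71/2
Inverse demand: P = 87/2 - Q/2, so P_max = 87/2
Inverse supply: P = 8 + Q/2, so P_min = 8
CS = (1/2) * 71/2 * (87/2 - 103/4) = 5041/16
PS = (1/2) * 71/2 * (103/4 - 8) = 5041/16
TS = CS + PS = 5041/16 + 5041/16 = 5041/8

5041/8


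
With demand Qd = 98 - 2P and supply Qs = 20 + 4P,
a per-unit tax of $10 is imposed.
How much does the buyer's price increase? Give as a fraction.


With a per-unit tax, the buyer's price increase depends on relative slopes.
Supply slope: d = 4, Demand slope: b = 2
Buyer's price increase = d * tax / (b + d)
= 4 * 10 / (2 + 4)
= 40 / 6 = 20/3

20/3


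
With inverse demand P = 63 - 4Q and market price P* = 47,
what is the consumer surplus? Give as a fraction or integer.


Maximum willingness to pay (at Q=0): P_max = 63
Quantity demanded at P* = 47:
Q* = (63 - 47)/4 = 4
CS = (1/2) * Q* * (P_max - P*)
CS = (1/2) * 4 * (63 - 47)
CS = (1/2) * 4 * 16 = 32

32


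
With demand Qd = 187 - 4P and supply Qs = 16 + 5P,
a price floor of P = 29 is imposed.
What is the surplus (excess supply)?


At P = 29:
Qd = 187 - 4*29 = 71
Qs = 16 + 5*29 = 161
Surplus = Qs - Qd = 161 - 71 = 90

90


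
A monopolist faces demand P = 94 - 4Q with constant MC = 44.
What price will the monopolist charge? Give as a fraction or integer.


MR = 94 - 8Q
Set MR = MC: 94 - 8Q = 44
Q* = 25/4
Substitute into demand:
P* = 94 - 4*25/4 = 69

69


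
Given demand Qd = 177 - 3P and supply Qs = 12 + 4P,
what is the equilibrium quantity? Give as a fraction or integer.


First find equilibrium price:
177 - 3P = 12 + 4P
P* = 165/7 = 165/7
Then substitute into demand:
Q* = 177 - 3 * 165/7 = 744/7

744/7


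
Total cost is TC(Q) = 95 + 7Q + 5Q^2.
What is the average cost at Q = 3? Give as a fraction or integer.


TC(3) = 95 + 7*3 + 5*3^2
TC(3) = 95 + 21 + 45 = 161
AC = TC/Q = 161/3 = 161/3

161/3


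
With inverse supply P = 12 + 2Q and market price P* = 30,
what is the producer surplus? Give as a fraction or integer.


Minimum supply price (at Q=0): P_min = 12
Quantity supplied at P* = 30:
Q* = (30 - 12)/2 = 9
PS = (1/2) * Q* * (P* - P_min)
PS = (1/2) * 9 * (30 - 12)
PS = (1/2) * 9 * 18 = 81

81


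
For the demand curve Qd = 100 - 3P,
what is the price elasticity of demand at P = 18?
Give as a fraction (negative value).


dQ/dP = -3
At P = 18: Q = 100 - 3*18 = 46
E = (dQ/dP)(P/Q) = (-3)(18/46) = -27/23

-27/23


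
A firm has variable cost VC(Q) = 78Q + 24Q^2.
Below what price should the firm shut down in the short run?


AVC(Q) = VC(Q)/Q = 78 + 24Q
AVC is increasing in Q, so minimum AVC is at Q -> 0+.
Min AVC = 78
The firm should shut down if P < 78.

78


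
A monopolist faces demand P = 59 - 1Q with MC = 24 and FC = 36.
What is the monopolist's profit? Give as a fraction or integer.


MR = MC: 59 - 2Q = 24
Q* = 35/2
P* = 59 - 1*35/2 = 83/2
Profit = (P* - MC)*Q* - FC
= (83/2 - 24)*35/2 - 36
= 35/2*35/2 - 36
= 1225/4 - 36 = 1081/4

1081/4


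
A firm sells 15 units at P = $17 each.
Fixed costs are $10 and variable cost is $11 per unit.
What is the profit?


Total Revenue = P * Q = 17 * 15 = $255
Total Cost = FC + VC*Q = 10 + 11*15 = $175
Profit = TR - TC = 255 - 175 = $80

$80


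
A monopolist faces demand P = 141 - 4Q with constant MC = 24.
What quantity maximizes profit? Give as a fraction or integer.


TR = P*Q = (141 - 4Q)Q = 141Q - 4Q^2
MR = dTR/dQ = 141 - 8Q
Set MR = MC:
141 - 8Q = 24
117 = 8Q
Q* = 117/8 = 117/8

117/8


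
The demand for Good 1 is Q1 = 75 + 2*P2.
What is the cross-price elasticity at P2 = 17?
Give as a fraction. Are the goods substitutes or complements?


dQ1/dP2 = 2
At P2 = 17: Q1 = 75 + 2*17 = 109
Exy = (dQ1/dP2)(P2/Q1) = 2 * 17 / 109 = 34/109
Since Exy > 0, the goods are substitutes.

34/109 (substitutes)


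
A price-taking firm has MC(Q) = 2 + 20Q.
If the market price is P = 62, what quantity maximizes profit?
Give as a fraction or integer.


In perfect competition, profit is maximized where P = MC.
62 = 2 + 20Q
60 = 20Q
Q* = 60/20 = 3

3


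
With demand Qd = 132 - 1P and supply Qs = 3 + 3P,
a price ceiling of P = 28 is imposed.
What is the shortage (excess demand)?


At P = 28:
Qd = 132 - 1*28 = 104
Qs = 3 + 3*28 = 87
Shortage = Qd - Qs = 104 - 87 = 17

17


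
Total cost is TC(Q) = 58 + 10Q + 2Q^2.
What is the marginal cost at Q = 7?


MC = dTC/dQ = 10 + 2*2*Q
At Q = 7:
MC = 10 + 4*7
MC = 10 + 28 = 38

38


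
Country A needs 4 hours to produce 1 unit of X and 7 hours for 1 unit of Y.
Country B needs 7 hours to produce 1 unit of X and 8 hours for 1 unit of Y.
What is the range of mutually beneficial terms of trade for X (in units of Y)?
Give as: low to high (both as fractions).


Opportunity cost of X for Country A = hours_X / hours_Y = 4/7 = 4/7 units of Y
Opportunity cost of X for Country B = hours_X / hours_Y = 7/8 = 7/8 units of Y
Terms of trade must be between the two opportunity costs.
Range: 4/7 to 7/8

4/7 to 7/8


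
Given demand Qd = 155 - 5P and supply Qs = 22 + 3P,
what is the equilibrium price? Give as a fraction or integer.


At equilibrium, Qd = Qs.
155 - 5P = 22 + 3P
155 - 22 = 5P + 3P
133 = 8P
P* = 133/8 = 133/8

133/8


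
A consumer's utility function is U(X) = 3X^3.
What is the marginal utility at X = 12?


MU = dU/dX = 3*3*X^(3-1)
MU = 9*X^2
At X = 12:
MU = 9 * 12^2
MU = 9 * 144 = 1296

1296


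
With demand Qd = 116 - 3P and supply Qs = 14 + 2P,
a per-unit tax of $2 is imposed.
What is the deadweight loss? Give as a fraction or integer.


Pre-tax equilibrium quantity: Q* = 274/5
Post-tax equilibrium quantity: Q_tax = 262/5
Reduction in quantity: Q* - Q_tax = 12/5
DWL = (1/2) * tax * (Q* - Q_tax)
DWL = (1/2) * 2 * 12/5 = 12/5

12/5


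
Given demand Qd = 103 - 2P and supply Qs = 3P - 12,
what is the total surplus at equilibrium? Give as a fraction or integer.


Find equilibrium: 103 - 2P = 3P - 12
103 + 12 = 5P
P* = 115/5 = 23
Q* = 3*23 - 12 = 57
Inverse demand: P = 103/2 - Q/2, so P_max = 103/2
Inverse supply: P = 4 + Q/3, so P_min = 4
CS = (1/2) * 57 * (103/2 - 23) = 3249/4
PS = (1/2) * 57 * (23 - 4) = 1083/2
TS = CS + PS = 3249/4 + 1083/2 = 5415/4

5415/4


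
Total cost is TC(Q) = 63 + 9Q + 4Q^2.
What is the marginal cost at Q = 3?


MC = dTC/dQ = 9 + 2*4*Q
At Q = 3:
MC = 9 + 8*3
MC = 9 + 24 = 33

33


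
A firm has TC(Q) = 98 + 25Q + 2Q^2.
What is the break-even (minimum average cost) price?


AC(Q) = 98/Q + 25 + 2Q
To minimize: dAC/dQ = -98/Q^2 + 2 = 0
Q^2 = 98/2 = 49
Q* = 7
Min AC = 98/7 + 25 + 2*7
Min AC = 14 + 25 + 14 = 53

53


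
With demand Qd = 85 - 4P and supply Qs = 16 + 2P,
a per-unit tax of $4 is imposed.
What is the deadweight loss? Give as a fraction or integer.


Pre-tax equilibrium quantity: Q* = 39
Post-tax equilibrium quantity: Q_tax = 101/3
Reduction in quantity: Q* - Q_tax = 16/3
DWL = (1/2) * tax * (Q* - Q_tax)
DWL = (1/2) * 4 * 16/3 = 32/3

32/3


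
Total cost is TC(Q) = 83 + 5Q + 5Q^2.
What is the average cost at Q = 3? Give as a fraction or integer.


TC(3) = 83 + 5*3 + 5*3^2
TC(3) = 83 + 15 + 45 = 143
AC = TC/Q = 143/3 = 143/3

143/3


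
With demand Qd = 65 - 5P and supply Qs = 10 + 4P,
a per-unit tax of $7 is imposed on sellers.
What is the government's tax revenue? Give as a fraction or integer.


With tax on sellers, new supply: Qs' = 10 + 4(P - 7)
= 4P - 18
New equilibrium quantity:
Q_new = 170/9
Tax revenue = tax * Q_new = 7 * 170/9 = 1190/9

1190/9


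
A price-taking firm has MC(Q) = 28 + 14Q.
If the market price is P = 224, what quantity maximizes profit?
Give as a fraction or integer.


In perfect competition, profit is maximized where P = MC.
224 = 28 + 14Q
196 = 14Q
Q* = 196/14 = 14

14


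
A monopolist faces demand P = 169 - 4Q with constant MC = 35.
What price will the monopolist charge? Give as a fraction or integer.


MR = 169 - 8Q
Set MR = MC: 169 - 8Q = 35
Q* = 67/4
Substitute into demand:
P* = 169 - 4*67/4 = 102

102


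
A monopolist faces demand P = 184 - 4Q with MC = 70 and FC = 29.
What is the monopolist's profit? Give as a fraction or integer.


MR = MC: 184 - 8Q = 70
Q* = 57/4
P* = 184 - 4*57/4 = 127
Profit = (P* - MC)*Q* - FC
= (127 - 70)*57/4 - 29
= 57*57/4 - 29
= 3249/4 - 29 = 3133/4

3133/4


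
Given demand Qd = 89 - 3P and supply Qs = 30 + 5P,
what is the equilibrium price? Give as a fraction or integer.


At equilibrium, Qd = Qs.
89 - 3P = 30 + 5P
89 - 30 = 3P + 5P
59 = 8P
P* = 59/8 = 59/8

59/8


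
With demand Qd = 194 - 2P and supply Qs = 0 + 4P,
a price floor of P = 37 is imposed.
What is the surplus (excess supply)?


At P = 37:
Qd = 194 - 2*37 = 120
Qs = 0 + 4*37 = 148
Surplus = Qs - Qd = 148 - 120 = 28

28


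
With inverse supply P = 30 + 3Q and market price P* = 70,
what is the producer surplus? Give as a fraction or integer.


Minimum supply price (at Q=0): P_min = 30
Quantity supplied at P* = 70:
Q* = (70 - 30)/3 = 40/3
PS = (1/2) * Q* * (P* - P_min)
PS = (1/2) * 40/3 * (70 - 30)
PS = (1/2) * 40/3 * 40 = 800/3

800/3


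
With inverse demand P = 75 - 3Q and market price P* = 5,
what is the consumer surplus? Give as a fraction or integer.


Maximum willingness to pay (at Q=0): P_max = 75
Quantity demanded at P* = 5:
Q* = (75 - 5)/3 = 70/3
CS = (1/2) * Q* * (P_max - P*)
CS = (1/2) * 70/3 * (75 - 5)
CS = (1/2) * 70/3 * 70 = 2450/3

2450/3


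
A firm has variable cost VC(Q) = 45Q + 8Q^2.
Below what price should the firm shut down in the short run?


AVC(Q) = VC(Q)/Q = 45 + 8Q
AVC is increasing in Q, so minimum AVC is at Q -> 0+.
Min AVC = 45
The firm should shut down if P < 45.

45


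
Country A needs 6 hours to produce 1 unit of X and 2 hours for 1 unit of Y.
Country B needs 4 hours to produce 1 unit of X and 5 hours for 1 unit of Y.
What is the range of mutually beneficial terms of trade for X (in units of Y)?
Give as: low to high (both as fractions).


Opportunity cost of X for Country A = hours_X / hours_Y = 6/2 = 3 units of Y
Opportunity cost of X for Country B = hours_X / hours_Y = 4/5 = 4/5 units of Y
Terms of trade must be between the two opportunity costs.
Range: 4/5 to 3

4/5 to 3


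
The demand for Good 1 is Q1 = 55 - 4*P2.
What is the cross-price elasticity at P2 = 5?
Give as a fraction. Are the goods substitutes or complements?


dQ1/dP2 = -4
At P2 = 5: Q1 = 55 - 4*5 = 35
Exy = (dQ1/dP2)(P2/Q1) = -4 * 5 / 35 = -4/7
Since Exy < 0, the goods are complements.

-4/7 (complements)


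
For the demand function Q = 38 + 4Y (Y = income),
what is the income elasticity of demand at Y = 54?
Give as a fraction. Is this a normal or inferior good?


dQ/dY = 4
At Y = 54: Q = 38 + 4*54 = 254
Ey = (dQ/dY)(Y/Q) = 4 * 54 / 254 = 108/127
Since Ey > 0, this is a normal good.

108/127 (normal good)


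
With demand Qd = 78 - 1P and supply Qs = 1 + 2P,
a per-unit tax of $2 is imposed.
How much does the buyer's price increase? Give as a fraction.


With a per-unit tax, the buyer's price increase depends on relative slopes.
Supply slope: d = 2, Demand slope: b = 1
Buyer's price increase = d * tax / (b + d)
= 2 * 2 / (1 + 2)
= 4 / 3 = 4/3

4/3


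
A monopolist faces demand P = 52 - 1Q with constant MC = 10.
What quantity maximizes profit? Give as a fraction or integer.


TR = P*Q = (52 - 1Q)Q = 52Q - 1Q^2
MR = dTR/dQ = 52 - 2Q
Set MR = MC:
52 - 2Q = 10
42 = 2Q
Q* = 42/2 = 21

21


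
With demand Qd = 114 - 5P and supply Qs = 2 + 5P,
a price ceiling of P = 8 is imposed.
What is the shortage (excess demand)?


At P = 8:
Qd = 114 - 5*8 = 74
Qs = 2 + 5*8 = 42
Shortage = Qd - Qs = 74 - 42 = 32

32


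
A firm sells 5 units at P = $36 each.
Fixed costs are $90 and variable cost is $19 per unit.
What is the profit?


Total Revenue = P * Q = 36 * 5 = $180
Total Cost = FC + VC*Q = 90 + 19*5 = $185
Profit = TR - TC = 180 - 185 = $-5

$-5


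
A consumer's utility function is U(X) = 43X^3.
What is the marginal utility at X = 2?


MU = dU/dX = 43*3*X^(3-1)
MU = 129*X^2
At X = 2:
MU = 129 * 2^2
MU = 129 * 4 = 516

516


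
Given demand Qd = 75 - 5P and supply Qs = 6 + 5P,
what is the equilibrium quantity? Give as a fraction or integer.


First find equilibrium price:
75 - 5P = 6 + 5P
P* = 69/10 = 69/10
Then substitute into demand:
Q* = 75 - 5 * 69/10 = 81/2

81/2


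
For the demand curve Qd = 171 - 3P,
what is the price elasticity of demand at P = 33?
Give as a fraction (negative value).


dQ/dP = -3
At P = 33: Q = 171 - 3*33 = 72
E = (dQ/dP)(P/Q) = (-3)(33/72) = -11/8

-11/8


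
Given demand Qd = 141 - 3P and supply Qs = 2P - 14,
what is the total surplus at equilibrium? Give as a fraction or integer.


Find equilibrium: 141 - 3P = 2P - 14
141 + 14 = 5P
P* = 155/5 = 31
Q* = 2*31 - 14 = 48
Inverse demand: P = 47 - Q/3, so P_max = 47
Inverse supply: P = 7 + Q/2, so P_min = 7
CS = (1/2) * 48 * (47 - 31) = 384
PS = (1/2) * 48 * (31 - 7) = 576
TS = CS + PS = 384 + 576 = 960

960


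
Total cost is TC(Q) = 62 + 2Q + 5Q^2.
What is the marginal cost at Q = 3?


MC = dTC/dQ = 2 + 2*5*Q
At Q = 3:
MC = 2 + 10*3
MC = 2 + 30 = 32

32


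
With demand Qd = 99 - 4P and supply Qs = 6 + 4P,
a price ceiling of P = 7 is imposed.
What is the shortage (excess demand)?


At P = 7:
Qd = 99 - 4*7 = 71
Qs = 6 + 4*7 = 34
Shortage = Qd - Qs = 71 - 34 = 37

37


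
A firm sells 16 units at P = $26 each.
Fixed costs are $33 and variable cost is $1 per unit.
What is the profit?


Total Revenue = P * Q = 26 * 16 = $416
Total Cost = FC + VC*Q = 33 + 1*16 = $49
Profit = TR - TC = 416 - 49 = $367

$367


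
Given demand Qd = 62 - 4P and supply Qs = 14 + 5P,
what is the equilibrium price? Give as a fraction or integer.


At equilibrium, Qd = Qs.
62 - 4P = 14 + 5P
62 - 14 = 4P + 5P
48 = 9P
P* = 48/9 = 16/3

16/3


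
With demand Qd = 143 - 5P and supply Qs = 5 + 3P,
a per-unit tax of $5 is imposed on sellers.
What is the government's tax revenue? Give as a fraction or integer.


With tax on sellers, new supply: Qs' = 5 + 3(P - 5)
= 3P - 10
New equilibrium quantity:
Q_new = 379/8
Tax revenue = tax * Q_new = 5 * 379/8 = 1895/8

1895/8


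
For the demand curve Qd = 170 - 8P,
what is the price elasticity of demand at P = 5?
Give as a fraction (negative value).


dQ/dP = -8
At P = 5: Q = 170 - 8*5 = 130
E = (dQ/dP)(P/Q) = (-8)(5/130) = -4/13

-4/13


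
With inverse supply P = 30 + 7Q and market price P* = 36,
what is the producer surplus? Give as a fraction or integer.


Minimum supply price (at Q=0): P_min = 30
Quantity supplied at P* = 36:
Q* = (36 - 30)/7 = 6/7
PS = (1/2) * Q* * (P* - P_min)
PS = (1/2) * 6/7 * (36 - 30)
PS = (1/2) * 6/7 * 6 = 18/7

18/7


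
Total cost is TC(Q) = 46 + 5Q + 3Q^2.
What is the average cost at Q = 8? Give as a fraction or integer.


TC(8) = 46 + 5*8 + 3*8^2
TC(8) = 46 + 40 + 192 = 278
AC = TC/Q = 278/8 = 139/4

139/4


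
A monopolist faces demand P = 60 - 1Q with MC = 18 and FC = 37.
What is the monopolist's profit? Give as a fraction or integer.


MR = MC: 60 - 2Q = 18
Q* = 21
P* = 60 - 1*21 = 39
Profit = (P* - MC)*Q* - FC
= (39 - 18)*21 - 37
= 21*21 - 37
= 441 - 37 = 404

404


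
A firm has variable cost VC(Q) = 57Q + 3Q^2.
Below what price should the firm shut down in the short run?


AVC(Q) = VC(Q)/Q = 57 + 3Q
AVC is increasing in Q, so minimum AVC is at Q -> 0+.
Min AVC = 57
The firm should shut down if P < 57.

57


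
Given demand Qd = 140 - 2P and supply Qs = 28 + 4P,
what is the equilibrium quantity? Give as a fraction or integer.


First find equilibrium price:
140 - 2P = 28 + 4P
P* = 112/6 = 56/3
Then substitute into demand:
Q* = 140 - 2 * 56/3 = 308/3

308/3


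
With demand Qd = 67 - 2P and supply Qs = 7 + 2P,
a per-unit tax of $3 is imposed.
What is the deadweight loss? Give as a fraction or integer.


Pre-tax equilibrium quantity: Q* = 37
Post-tax equilibrium quantity: Q_tax = 34
Reduction in quantity: Q* - Q_tax = 3
DWL = (1/2) * tax * (Q* - Q_tax)
DWL = (1/2) * 3 * 3 = 9/2

9/2


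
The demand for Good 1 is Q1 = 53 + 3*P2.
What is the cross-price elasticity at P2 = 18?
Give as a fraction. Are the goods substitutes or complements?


dQ1/dP2 = 3
At P2 = 18: Q1 = 53 + 3*18 = 107
Exy = (dQ1/dP2)(P2/Q1) = 3 * 18 / 107 = 54/107
Since Exy > 0, the goods are substitutes.

54/107 (substitutes)


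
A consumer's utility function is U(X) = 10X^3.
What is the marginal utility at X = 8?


MU = dU/dX = 10*3*X^(3-1)
MU = 30*X^2
At X = 8:
MU = 30 * 8^2
MU = 30 * 64 = 1920

1920


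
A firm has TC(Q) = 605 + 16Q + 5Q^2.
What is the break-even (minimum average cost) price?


AC(Q) = 605/Q + 16 + 5Q
To minimize: dAC/dQ = -605/Q^2 + 5 = 0
Q^2 = 605/5 = 121
Q* = 11
Min AC = 605/11 + 16 + 5*11
Min AC = 55 + 16 + 55 = 126

126


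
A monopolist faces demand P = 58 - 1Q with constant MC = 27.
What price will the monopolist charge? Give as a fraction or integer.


MR = 58 - 2Q
Set MR = MC: 58 - 2Q = 27
Q* = 31/2
Substitute into demand:
P* = 58 - 1*31/2 = 85/2

85/2


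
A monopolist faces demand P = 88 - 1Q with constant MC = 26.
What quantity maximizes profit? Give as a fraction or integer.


TR = P*Q = (88 - 1Q)Q = 88Q - 1Q^2
MR = dTR/dQ = 88 - 2Q
Set MR = MC:
88 - 2Q = 26
62 = 2Q
Q* = 62/2 = 31

31


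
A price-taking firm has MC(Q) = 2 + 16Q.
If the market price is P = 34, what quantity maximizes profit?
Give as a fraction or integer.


In perfect competition, profit is maximized where P = MC.
34 = 2 + 16Q
32 = 16Q
Q* = 32/16 = 2

2


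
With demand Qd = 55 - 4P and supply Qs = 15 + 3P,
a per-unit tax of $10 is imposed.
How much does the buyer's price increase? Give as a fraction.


With a per-unit tax, the buyer's price increase depends on relative slopes.
Supply slope: d = 3, Demand slope: b = 4
Buyer's price increase = d * tax / (b + d)
= 3 * 10 / (4 + 3)
= 30 / 7 = 30/7

30/7


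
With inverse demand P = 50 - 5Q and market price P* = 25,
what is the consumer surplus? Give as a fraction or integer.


Maximum willingness to pay (at Q=0): P_max = 50
Quantity demanded at P* = 25:
Q* = (50 - 25)/5 = 5
CS = (1/2) * Q* * (P_max - P*)
CS = (1/2) * 5 * (50 - 25)
CS = (1/2) * 5 * 25 = 125/2

125/2


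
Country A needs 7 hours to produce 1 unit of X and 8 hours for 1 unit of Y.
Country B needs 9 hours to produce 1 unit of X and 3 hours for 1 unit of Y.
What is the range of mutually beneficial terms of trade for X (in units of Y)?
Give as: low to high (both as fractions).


Opportunity cost of X for Country A = hours_X / hours_Y = 7/8 = 7/8 units of Y
Opportunity cost of X for Country B = hours_X / hours_Y = 9/3 = 3 units of Y
Terms of trade must be between the two opportunity costs.
Range: 7/8 to 3

7/8 to 3


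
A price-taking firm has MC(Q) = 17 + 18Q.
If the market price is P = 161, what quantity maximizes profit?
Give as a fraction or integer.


In perfect competition, profit is maximized where P = MC.
161 = 17 + 18Q
144 = 18Q
Q* = 144/18 = 8

8


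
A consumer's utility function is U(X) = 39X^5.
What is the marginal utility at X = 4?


MU = dU/dX = 39*5*X^(5-1)
MU = 195*X^4
At X = 4:
MU = 195 * 4^4
MU = 195 * 256 = 49920

49920


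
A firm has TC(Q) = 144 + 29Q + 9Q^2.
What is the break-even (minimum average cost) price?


AC(Q) = 144/Q + 29 + 9Q
To minimize: dAC/dQ = -144/Q^2 + 9 = 0
Q^2 = 144/9 = 16
Q* = 4
Min AC = 144/4 + 29 + 9*4
Min AC = 36 + 29 + 36 = 101

101


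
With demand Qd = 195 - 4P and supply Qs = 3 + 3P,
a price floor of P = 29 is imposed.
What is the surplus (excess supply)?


At P = 29:
Qd = 195 - 4*29 = 79
Qs = 3 + 3*29 = 90
Surplus = Qs - Qd = 90 - 79 = 11

11


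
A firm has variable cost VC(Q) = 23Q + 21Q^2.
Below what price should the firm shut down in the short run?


AVC(Q) = VC(Q)/Q = 23 + 21Q
AVC is increasing in Q, so minimum AVC is at Q -> 0+.
Min AVC = 23
The firm should shut down if P < 23.

23


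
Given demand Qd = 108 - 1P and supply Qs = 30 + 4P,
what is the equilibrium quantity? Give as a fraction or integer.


First find equilibrium price:
108 - 1P = 30 + 4P
P* = 78/5 = 78/5
Then substitute into demand:
Q* = 108 - 1 * 78/5 = 462/5

462/5


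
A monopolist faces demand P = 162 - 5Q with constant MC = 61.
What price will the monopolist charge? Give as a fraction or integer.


MR = 162 - 10Q
Set MR = MC: 162 - 10Q = 61
Q* = 101/10
Substitute into demand:
P* = 162 - 5*101/10 = 223/2

223/2


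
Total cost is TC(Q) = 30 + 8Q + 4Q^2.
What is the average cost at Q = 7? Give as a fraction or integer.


TC(7) = 30 + 8*7 + 4*7^2
TC(7) = 30 + 56 + 196 = 282
AC = TC/Q = 282/7 = 282/7

282/7


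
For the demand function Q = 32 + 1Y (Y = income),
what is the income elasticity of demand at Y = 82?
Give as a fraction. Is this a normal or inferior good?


dQ/dY = 1
At Y = 82: Q = 32 + 1*82 = 114
Ey = (dQ/dY)(Y/Q) = 1 * 82 / 114 = 41/57
Since Ey > 0, this is a normal good.

41/57 (normal good)


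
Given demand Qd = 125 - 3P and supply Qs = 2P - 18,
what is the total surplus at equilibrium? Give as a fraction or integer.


Find equilibrium: 125 - 3P = 2P - 18
125 + 18 = 5P
P* = 143/5 = 143/5
Q* = 2*143/5 - 18 = 196/5
Inverse demand: P = 125/3 - Q/3, so P_max = 125/3
Inverse supply: P = 9 + Q/2, so P_min = 9
CS = (1/2) * 196/5 * (125/3 - 143/5) = 19208/75
PS = (1/2) * 196/5 * (143/5 - 9) = 9604/25
TS = CS + PS = 19208/75 + 9604/25 = 9604/15

9604/15


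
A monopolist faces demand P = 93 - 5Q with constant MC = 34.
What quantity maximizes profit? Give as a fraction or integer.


TR = P*Q = (93 - 5Q)Q = 93Q - 5Q^2
MR = dTR/dQ = 93 - 10Q
Set MR = MC:
93 - 10Q = 34
59 = 10Q
Q* = 59/10 = 59/10

59/10


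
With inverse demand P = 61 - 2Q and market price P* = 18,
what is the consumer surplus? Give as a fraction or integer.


Maximum willingness to pay (at Q=0): P_max = 61
Quantity demanded at P* = 18:
Q* = (61 - 18)/2 = 43/2
CS = (1/2) * Q* * (P_max - P*)
CS = (1/2) * 43/2 * (61 - 18)
CS = (1/2) * 43/2 * 43 = 1849/4

1849/4


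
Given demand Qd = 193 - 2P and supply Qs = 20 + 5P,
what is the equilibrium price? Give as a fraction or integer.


At equilibrium, Qd = Qs.
193 - 2P = 20 + 5P
193 - 20 = 2P + 5P
173 = 7P
P* = 173/7 = 173/7

173/7


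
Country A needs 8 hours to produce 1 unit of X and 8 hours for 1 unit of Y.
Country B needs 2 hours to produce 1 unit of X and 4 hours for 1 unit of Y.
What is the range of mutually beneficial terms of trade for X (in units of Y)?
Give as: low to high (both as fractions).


Opportunity cost of X for Country A = hours_X / hours_Y = 8/8 = 1 units of Y
Opportunity cost of X for Country B = hours_X / hours_Y = 2/4 = 1/2 units of Y
Terms of trade must be between the two opportunity costs.
Range: 1/2 to 1

1/2 to 1


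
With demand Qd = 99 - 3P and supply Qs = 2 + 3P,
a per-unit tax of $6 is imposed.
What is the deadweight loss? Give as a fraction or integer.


Pre-tax equilibrium quantity: Q* = 101/2
Post-tax equilibrium quantity: Q_tax = 83/2
Reduction in quantity: Q* - Q_tax = 9
DWL = (1/2) * tax * (Q* - Q_tax)
DWL = (1/2) * 6 * 9 = 27

27


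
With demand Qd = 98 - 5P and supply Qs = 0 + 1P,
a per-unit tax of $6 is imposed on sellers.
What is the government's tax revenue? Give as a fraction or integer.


With tax on sellers, new supply: Qs' = 0 + 1(P - 6)
= 1P - 6
New equilibrium quantity:
Q_new = 34/3
Tax revenue = tax * Q_new = 6 * 34/3 = 68

68


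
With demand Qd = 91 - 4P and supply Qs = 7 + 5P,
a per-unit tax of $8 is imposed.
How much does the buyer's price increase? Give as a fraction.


With a per-unit tax, the buyer's price increase depends on relative slopes.
Supply slope: d = 5, Demand slope: b = 4
Buyer's price increase = d * tax / (b + d)
= 5 * 8 / (4 + 5)
= 40 / 9 = 40/9

40/9


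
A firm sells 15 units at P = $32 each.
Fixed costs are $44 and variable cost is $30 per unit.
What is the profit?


Total Revenue = P * Q = 32 * 15 = $480
Total Cost = FC + VC*Q = 44 + 30*15 = $494
Profit = TR - TC = 480 - 494 = $-14

$-14


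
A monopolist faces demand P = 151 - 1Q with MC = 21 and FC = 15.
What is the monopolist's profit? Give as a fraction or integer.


MR = MC: 151 - 2Q = 21
Q* = 65
P* = 151 - 1*65 = 86
Profit = (P* - MC)*Q* - FC
= (86 - 21)*65 - 15
= 65*65 - 15
= 4225 - 15 = 4210

4210


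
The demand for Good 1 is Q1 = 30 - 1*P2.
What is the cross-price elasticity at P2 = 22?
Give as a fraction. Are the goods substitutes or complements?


dQ1/dP2 = -1
At P2 = 22: Q1 = 30 - 1*22 = 8
Exy = (dQ1/dP2)(P2/Q1) = -1 * 22 / 8 = -11/4
Since Exy < 0, the goods are complements.

-11/4 (complements)


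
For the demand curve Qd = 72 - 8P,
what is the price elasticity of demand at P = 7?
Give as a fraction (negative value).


dQ/dP = -8
At P = 7: Q = 72 - 8*7 = 16
E = (dQ/dP)(P/Q) = (-8)(7/16) = -7/2

-7/2


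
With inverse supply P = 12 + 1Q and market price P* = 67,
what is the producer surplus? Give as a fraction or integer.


Minimum supply price (at Q=0): P_min = 12
Quantity supplied at P* = 67:
Q* = (67 - 12)/1 = 55
PS = (1/2) * Q* * (P* - P_min)
PS = (1/2) * 55 * (67 - 12)
PS = (1/2) * 55 * 55 = 3025/2

3025/2


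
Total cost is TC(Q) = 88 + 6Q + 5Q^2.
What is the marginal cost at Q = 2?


MC = dTC/dQ = 6 + 2*5*Q
At Q = 2:
MC = 6 + 10*2
MC = 6 + 20 = 26

26


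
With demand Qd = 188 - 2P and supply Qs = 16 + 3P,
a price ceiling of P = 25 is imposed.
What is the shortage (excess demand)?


At P = 25:
Qd = 188 - 2*25 = 138
Qs = 16 + 3*25 = 91
Shortage = Qd - Qs = 138 - 91 = 47

47


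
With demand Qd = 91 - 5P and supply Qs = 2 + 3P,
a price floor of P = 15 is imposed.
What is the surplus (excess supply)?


At P = 15:
Qd = 91 - 5*15 = 16
Qs = 2 + 3*15 = 47
Surplus = Qs - Qd = 47 - 16 = 31

31


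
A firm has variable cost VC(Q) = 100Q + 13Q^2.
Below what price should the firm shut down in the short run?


AVC(Q) = VC(Q)/Q = 100 + 13Q
AVC is increasing in Q, so minimum AVC is at Q -> 0+.
Min AVC = 100
The firm should shut down if P < 100.

100


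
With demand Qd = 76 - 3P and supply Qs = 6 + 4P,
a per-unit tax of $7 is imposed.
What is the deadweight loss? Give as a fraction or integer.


Pre-tax equilibrium quantity: Q* = 46
Post-tax equilibrium quantity: Q_tax = 34
Reduction in quantity: Q* - Q_tax = 12
DWL = (1/2) * tax * (Q* - Q_tax)
DWL = (1/2) * 7 * 12 = 42

42


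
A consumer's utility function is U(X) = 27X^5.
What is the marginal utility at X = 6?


MU = dU/dX = 27*5*X^(5-1)
MU = 135*X^4
At X = 6:
MU = 135 * 6^4
MU = 135 * 1296 = 174960

174960


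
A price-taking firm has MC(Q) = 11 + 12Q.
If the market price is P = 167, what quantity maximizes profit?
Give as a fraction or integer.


In perfect competition, profit is maximized where P = MC.
167 = 11 + 12Q
156 = 12Q
Q* = 156/12 = 13

13


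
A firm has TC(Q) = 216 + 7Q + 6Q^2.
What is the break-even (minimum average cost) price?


AC(Q) = 216/Q + 7 + 6Q
To minimize: dAC/dQ = -216/Q^2 + 6 = 0
Q^2 = 216/6 = 36
Q* = 6
Min AC = 216/6 + 7 + 6*6
Min AC = 36 + 7 + 36 = 79

79


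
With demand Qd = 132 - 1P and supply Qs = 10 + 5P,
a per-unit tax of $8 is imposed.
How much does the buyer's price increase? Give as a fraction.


With a per-unit tax, the buyer's price increase depends on relative slopes.
Supply slope: d = 5, Demand slope: b = 1
Buyer's price increase = d * tax / (b + d)
= 5 * 8 / (1 + 5)
= 40 / 6 = 20/3

20/3


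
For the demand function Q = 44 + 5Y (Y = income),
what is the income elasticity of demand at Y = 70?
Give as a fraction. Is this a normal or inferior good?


dQ/dY = 5
At Y = 70: Q = 44 + 5*70 = 394
Ey = (dQ/dY)(Y/Q) = 5 * 70 / 394 = 175/197
Since Ey > 0, this is a normal good.

175/197 (normal good)


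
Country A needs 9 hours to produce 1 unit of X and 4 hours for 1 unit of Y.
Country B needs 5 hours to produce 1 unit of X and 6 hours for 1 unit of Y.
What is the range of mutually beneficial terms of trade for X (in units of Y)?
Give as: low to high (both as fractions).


Opportunity cost of X for Country A = hours_X / hours_Y = 9/4 = 9/4 units of Y
Opportunity cost of X for Country B = hours_X / hours_Y = 5/6 = 5/6 units of Y
Terms of trade must be between the two opportunity costs.
Range: 5/6 to 9/4

5/6 to 9/4


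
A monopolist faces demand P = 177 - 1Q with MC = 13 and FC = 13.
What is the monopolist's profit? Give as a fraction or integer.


MR = MC: 177 - 2Q = 13
Q* = 82
P* = 177 - 1*82 = 95
Profit = (P* - MC)*Q* - FC
= (95 - 13)*82 - 13
= 82*82 - 13
= 6724 - 13 = 6711

6711


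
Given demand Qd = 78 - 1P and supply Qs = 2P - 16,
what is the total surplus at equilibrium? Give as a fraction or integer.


Find equilibrium: 78 - 1P = 2P - 16
78 + 16 = 3P
P* = 94/3 = 94/3
Q* = 2*94/3 - 16 = 140/3
Inverse demand: P = 78 - Q/1, so P_max = 78
Inverse supply: P = 8 + Q/2, so P_min = 8
CS = (1/2) * 140/3 * (78 - 94/3) = 9800/9
PS = (1/2) * 140/3 * (94/3 - 8) = 4900/9
TS = CS + PS = 9800/9 + 4900/9 = 4900/3

4900/3


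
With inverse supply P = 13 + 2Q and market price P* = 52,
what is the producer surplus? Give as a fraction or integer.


Minimum supply price (at Q=0): P_min = 13
Quantity supplied at P* = 52:
Q* = (52 - 13)/2 = 39/2
PS = (1/2) * Q* * (P* - P_min)
PS = (1/2) * 39/2 * (52 - 13)
PS = (1/2) * 39/2 * 39 = 1521/4

1521/4


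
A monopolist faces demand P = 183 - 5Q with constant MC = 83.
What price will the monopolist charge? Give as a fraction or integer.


MR = 183 - 10Q
Set MR = MC: 183 - 10Q = 83
Q* = 10
Substitute into demand:
P* = 183 - 5*10 = 133

133


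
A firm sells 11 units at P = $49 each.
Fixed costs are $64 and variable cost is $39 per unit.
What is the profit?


Total Revenue = P * Q = 49 * 11 = $539
Total Cost = FC + VC*Q = 64 + 39*11 = $493
Profit = TR - TC = 539 - 493 = $46

$46


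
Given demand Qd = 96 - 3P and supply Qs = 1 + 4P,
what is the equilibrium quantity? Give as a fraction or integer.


First find equilibrium price:
96 - 3P = 1 + 4P
P* = 95/7 = 95/7
Then substitute into demand:
Q* = 96 - 3 * 95/7 = 387/7

387/7


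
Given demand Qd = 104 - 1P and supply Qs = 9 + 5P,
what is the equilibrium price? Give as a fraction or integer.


At equilibrium, Qd = Qs.
104 - 1P = 9 + 5P
104 - 9 = 1P + 5P
95 = 6P
P* = 95/6 = 95/6

95/6


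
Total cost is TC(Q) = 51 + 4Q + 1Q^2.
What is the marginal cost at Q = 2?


MC = dTC/dQ = 4 + 2*1*Q
At Q = 2:
MC = 4 + 2*2
MC = 4 + 4 = 8

8


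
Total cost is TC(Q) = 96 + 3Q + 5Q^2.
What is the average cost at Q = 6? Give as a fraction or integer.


TC(6) = 96 + 3*6 + 5*6^2
TC(6) = 96 + 18 + 180 = 294
AC = TC/Q = 294/6 = 49

49


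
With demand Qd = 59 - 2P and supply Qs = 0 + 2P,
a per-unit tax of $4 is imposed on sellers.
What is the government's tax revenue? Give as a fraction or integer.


With tax on sellers, new supply: Qs' = 0 + 2(P - 4)
= 2P - 8
New equilibrium quantity:
Q_new = 51/2
Tax revenue = tax * Q_new = 4 * 51/2 = 102

102


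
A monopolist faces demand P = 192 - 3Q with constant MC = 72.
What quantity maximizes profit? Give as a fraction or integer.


TR = P*Q = (192 - 3Q)Q = 192Q - 3Q^2
MR = dTR/dQ = 192 - 6Q
Set MR = MC:
192 - 6Q = 72
120 = 6Q
Q* = 120/6 = 20

20


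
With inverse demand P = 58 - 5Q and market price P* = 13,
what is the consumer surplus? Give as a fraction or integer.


Maximum willingness to pay (at Q=0): P_max = 58
Quantity demanded at P* = 13:
Q* = (58 - 13)/5 = 9
CS = (1/2) * Q* * (P_max - P*)
CS = (1/2) * 9 * (58 - 13)
CS = (1/2) * 9 * 45 = 405/2

405/2


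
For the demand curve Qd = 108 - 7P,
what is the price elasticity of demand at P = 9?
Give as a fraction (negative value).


dQ/dP = -7
At P = 9: Q = 108 - 7*9 = 45
E = (dQ/dP)(P/Q) = (-7)(9/45) = -7/5

-7/5


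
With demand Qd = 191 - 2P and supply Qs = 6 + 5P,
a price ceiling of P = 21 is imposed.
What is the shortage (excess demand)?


At P = 21:
Qd = 191 - 2*21 = 149
Qs = 6 + 5*21 = 111
Shortage = Qd - Qs = 149 - 111 = 38

38


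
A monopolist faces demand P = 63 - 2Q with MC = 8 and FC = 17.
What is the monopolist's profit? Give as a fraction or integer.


MR = MC: 63 - 4Q = 8
Q* = 55/4
P* = 63 - 2*55/4 = 71/2
Profit = (P* - MC)*Q* - FC
= (71/2 - 8)*55/4 - 17
= 55/2*55/4 - 17
= 3025/8 - 17 = 2889/8

2889/8


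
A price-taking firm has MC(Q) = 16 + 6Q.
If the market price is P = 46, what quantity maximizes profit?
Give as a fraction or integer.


In perfect competition, profit is maximized where P = MC.
46 = 16 + 6Q
30 = 6Q
Q* = 30/6 = 5

5


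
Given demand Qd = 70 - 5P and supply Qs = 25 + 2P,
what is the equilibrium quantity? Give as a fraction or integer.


First find equilibrium price:
70 - 5P = 25 + 2P
P* = 45/7 = 45/7
Then substitute into demand:
Q* = 70 - 5 * 45/7 = 265/7

265/7


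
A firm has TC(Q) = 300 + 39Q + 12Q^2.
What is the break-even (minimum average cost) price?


AC(Q) = 300/Q + 39 + 12Q
To minimize: dAC/dQ = -300/Q^2 + 12 = 0
Q^2 = 300/12 = 25
Q* = 5
Min AC = 300/5 + 39 + 12*5
Min AC = 60 + 39 + 60 = 159

159


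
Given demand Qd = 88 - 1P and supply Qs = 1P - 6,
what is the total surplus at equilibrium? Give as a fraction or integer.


Find equilibrium: 88 - 1P = 1P - 6
88 + 6 = 2P
P* = 94/2 = 47
Q* = 1*47 - 6 = 41
Inverse demand: P = 88 - Q/1, so P_max = 88
Inverse supply: P = 6 + Q/1, so P_min = 6
CS = (1/2) * 41 * (88 - 47) = 1681/2
PS = (1/2) * 41 * (47 - 6) = 1681/2
TS = CS + PS = 1681/2 + 1681/2 = 1681

1681


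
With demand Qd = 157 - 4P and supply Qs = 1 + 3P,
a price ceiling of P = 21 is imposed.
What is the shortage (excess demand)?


At P = 21:
Qd = 157 - 4*21 = 73
Qs = 1 + 3*21 = 64
Shortage = Qd - Qs = 73 - 64 = 9

9


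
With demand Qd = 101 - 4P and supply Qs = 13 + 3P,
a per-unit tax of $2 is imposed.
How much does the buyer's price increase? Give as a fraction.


With a per-unit tax, the buyer's price increase depends on relative slopes.
Supply slope: d = 3, Demand slope: b = 4
Buyer's price increase = d * tax / (b + d)
= 3 * 2 / (4 + 3)
= 6 / 7 = 6/7

6/7


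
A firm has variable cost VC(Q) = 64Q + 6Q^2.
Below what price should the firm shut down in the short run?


AVC(Q) = VC(Q)/Q = 64 + 6Q
AVC is increasing in Q, so minimum AVC is at Q -> 0+.
Min AVC = 64
The firm should shut down if P < 64.

64


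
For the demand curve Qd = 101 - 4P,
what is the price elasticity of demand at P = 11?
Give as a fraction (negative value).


dQ/dP = -4
At P = 11: Q = 101 - 4*11 = 57
E = (dQ/dP)(P/Q) = (-4)(11/57) = -44/57

-44/57


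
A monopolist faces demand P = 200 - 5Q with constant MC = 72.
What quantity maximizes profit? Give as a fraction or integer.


TR = P*Q = (200 - 5Q)Q = 200Q - 5Q^2
MR = dTR/dQ = 200 - 10Q
Set MR = MC:
200 - 10Q = 72
128 = 10Q
Q* = 128/10 = 64/5

64/5


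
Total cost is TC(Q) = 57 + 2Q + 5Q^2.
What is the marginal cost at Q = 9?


MC = dTC/dQ = 2 + 2*5*Q
At Q = 9:
MC = 2 + 10*9
MC = 2 + 90 = 92

92


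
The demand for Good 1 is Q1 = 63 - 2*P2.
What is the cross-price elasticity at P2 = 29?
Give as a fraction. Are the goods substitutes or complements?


dQ1/dP2 = -2
At P2 = 29: Q1 = 63 - 2*29 = 5
Exy = (dQ1/dP2)(P2/Q1) = -2 * 29 / 5 = -58/5
Since Exy < 0, the goods are complements.

-58/5 (complements)


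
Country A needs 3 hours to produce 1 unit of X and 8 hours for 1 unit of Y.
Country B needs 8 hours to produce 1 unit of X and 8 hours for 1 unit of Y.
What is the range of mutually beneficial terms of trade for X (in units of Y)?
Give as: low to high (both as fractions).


Opportunity cost of X for Country A = hours_X / hours_Y = 3/8 = 3/8 units of Y
Opportunity cost of X for Country B = hours_X / hours_Y = 8/8 = 1 units of Y
Terms of trade must be between the two opportunity costs.
Range: 3/8 to 1

3/8 to 1


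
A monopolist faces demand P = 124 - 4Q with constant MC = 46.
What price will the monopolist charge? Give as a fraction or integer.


MR = 124 - 8Q
Set MR = MC: 124 - 8Q = 46
Q* = 39/4
Substitute into demand:
P* = 124 - 4*39/4 = 85

85


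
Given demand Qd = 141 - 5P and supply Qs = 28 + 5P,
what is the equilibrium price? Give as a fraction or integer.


At equilibrium, Qd = Qs.
141 - 5P = 28 + 5P
141 - 28 = 5P + 5P
113 = 10P
P* = 113/10 = 113/10

113/10


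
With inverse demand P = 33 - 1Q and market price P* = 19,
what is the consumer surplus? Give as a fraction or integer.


Maximum willingness to pay (at Q=0): P_max = 33
Quantity demanded at P* = 19:
Q* = (33 - 19)/1 = 14
CS = (1/2) * Q* * (P_max - P*)
CS = (1/2) * 14 * (33 - 19)
CS = (1/2) * 14 * 14 = 98

98
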